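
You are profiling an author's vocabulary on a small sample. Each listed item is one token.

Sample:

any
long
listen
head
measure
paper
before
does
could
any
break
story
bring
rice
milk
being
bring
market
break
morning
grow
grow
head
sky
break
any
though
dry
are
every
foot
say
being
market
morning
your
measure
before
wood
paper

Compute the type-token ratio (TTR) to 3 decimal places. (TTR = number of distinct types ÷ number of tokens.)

N = 40 tokens, V = 27 types.
TTR = V / N = 27 / 40 = 0.675

0.675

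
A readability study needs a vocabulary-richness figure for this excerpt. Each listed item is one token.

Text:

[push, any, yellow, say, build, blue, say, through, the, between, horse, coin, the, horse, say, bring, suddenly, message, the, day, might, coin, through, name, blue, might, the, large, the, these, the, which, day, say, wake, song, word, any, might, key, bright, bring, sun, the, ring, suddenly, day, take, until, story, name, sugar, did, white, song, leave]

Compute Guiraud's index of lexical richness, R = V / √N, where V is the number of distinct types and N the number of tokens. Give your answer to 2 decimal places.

4.54

N = 56, V = 34.
√N = 7.483315
R = 34 / 7.483315 = 4.54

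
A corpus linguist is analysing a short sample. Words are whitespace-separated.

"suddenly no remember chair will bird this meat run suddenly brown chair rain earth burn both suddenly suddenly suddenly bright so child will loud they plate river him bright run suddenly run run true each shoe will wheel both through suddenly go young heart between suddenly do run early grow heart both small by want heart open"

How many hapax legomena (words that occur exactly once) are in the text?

Frequencies: suddenly:8, run:5, will:3, both:3, heart:3, chair:2, bright:2, no:1, remember:1, bird:1, this:1, meat:1, brown:1, rain:1, earth:1, burn:1, so:1, child:1, loud:1, they:1, … (18 more, each freq 1)
Hapax (freq=1): between, bird, brown, burn, by, child, do, each, early, earth, go, grow, him, loud, meat, no, open, plate, rain, remember, river, shoe, small, so, they, this, through, true, want, wheel, young

31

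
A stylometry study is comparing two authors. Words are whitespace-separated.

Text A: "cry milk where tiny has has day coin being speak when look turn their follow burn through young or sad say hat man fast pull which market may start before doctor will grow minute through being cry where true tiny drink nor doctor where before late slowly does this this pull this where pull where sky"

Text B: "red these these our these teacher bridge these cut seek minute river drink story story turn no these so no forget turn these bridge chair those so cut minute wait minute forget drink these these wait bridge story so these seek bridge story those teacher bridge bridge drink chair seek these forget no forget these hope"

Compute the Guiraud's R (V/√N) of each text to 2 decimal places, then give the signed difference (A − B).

A: V=41, N=56, R=5.48
B: V=19, N=56, R=2.54
Difference = 5.48 − 2.54 = 2.94

2.94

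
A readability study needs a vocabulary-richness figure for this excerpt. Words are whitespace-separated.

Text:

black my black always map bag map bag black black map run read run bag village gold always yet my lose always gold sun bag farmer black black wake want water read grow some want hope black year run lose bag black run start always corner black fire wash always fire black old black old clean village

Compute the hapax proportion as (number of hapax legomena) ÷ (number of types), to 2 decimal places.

0.50

Frequencies: black:11, always:5, bag:5, run:4, map:3, my:2, read:2, village:2, gold:2, lose:2, want:2, fire:2, old:2, yet:1, sun:1, farmer:1, wake:1, water:1, grow:1, some:1, … (6 more, each freq 1)
Hapax count = 13; type count = 26.
Ratio = 13 / 26 = 0.50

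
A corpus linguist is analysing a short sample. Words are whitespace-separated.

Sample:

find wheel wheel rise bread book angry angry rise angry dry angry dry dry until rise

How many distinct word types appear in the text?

8

Distinct types: {angry, book, bread, dry, find, rise, until, wheel}
V = 8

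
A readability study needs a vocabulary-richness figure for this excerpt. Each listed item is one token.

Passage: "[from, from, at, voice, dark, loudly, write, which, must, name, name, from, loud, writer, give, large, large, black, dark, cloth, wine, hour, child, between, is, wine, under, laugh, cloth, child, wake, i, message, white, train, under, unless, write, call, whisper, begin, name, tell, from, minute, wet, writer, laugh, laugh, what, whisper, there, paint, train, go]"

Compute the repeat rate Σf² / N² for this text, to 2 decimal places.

0.03

Frequencies: from:4, name:3, laugh:3, dark:2, write:2, writer:2, large:2, cloth:2, wine:2, child:2, under:2, train:2, whisper:2, at:1, voice:1, loudly:1, which:1, must:1, loud:1, give:1, … (18 more, each freq 1)
Σf² = 99; N² = 3025
Repeat rate = 99 / 3025 = 0.03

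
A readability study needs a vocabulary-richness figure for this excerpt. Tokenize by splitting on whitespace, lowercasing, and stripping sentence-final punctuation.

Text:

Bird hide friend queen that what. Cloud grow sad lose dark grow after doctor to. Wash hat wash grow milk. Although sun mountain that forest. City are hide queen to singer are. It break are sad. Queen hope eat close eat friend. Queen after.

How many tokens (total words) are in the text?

44

Tokens: bird, hide, friend, queen, that, what, cloud, grow, sad, lose, dark, grow, after, doctor, to, wash, hat, wash, grow, milk, although, sun, mountain, that, forest, city, are, hide, queen, to, singer, are, it, break, are, sad, queen, hope, eat, close, eat, friend, queen, after
N = 44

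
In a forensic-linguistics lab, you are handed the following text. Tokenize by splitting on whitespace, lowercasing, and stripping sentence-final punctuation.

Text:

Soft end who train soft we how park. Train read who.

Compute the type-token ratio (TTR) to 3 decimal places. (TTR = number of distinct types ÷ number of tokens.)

0.727

N = 11 tokens, V = 8 types.
TTR = V / N = 8 / 11 = 0.727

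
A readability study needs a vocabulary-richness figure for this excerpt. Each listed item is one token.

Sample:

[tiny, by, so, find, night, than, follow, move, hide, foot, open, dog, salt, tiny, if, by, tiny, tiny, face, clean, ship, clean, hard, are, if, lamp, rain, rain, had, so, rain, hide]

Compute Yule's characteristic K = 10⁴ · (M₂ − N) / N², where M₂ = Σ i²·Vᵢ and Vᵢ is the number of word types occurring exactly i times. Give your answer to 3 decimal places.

273.438

Frequencies: tiny:4, rain:3, by:2, so:2, hide:2, if:2, clean:2, find:1, night:1, than:1, follow:1, move:1, foot:1, open:1, dog:1, salt:1, face:1, ship:1, hard:1, are:1, … (2 more, each freq 1)
N = 32. Frequency spectrum: V_1=15, V_2=5, V_3=1, V_4=1
M₂ = 1²·15 + 2²·5 + 3²·1 + 4²·1 = 60
K = 10000 × (60 − 32) / 32² = 273.438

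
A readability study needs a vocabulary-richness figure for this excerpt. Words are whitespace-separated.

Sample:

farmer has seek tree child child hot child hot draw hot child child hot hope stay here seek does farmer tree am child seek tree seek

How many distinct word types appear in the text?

12

Distinct types: {am, child, does, draw, farmer, has, here, hope, hot, seek, stay, tree}
V = 12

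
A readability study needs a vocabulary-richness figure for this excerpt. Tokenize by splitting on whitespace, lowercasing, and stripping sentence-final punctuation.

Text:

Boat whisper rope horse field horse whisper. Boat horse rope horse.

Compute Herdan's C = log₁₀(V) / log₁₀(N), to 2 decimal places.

0.67

N = 11, V = 5.
log₁₀(V) = 0.698970, log₁₀(N) = 1.041393
C = 0.698970 / 1.041393 = 0.67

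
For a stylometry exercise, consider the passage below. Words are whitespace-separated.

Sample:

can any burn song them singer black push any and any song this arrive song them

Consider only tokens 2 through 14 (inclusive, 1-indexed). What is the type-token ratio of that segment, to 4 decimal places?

Segment tokens 2–14: any, burn, song, them, singer, black, push, any, and, any, song, this, arrive
Segment N = 13, segment V = 10.
TTR = 10 / 13 = 0.7692

0.7692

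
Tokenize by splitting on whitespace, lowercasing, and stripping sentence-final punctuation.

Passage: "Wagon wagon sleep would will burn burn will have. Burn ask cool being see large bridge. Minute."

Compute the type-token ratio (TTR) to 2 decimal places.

0.76

N = 17 tokens, V = 13 types.
TTR = V / N = 13 / 17 = 0.76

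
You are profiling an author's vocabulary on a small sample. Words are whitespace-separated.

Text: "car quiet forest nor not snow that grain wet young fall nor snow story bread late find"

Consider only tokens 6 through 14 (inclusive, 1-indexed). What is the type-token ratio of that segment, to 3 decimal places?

Segment tokens 6–14: snow, that, grain, wet, young, fall, nor, snow, story
Segment N = 9, segment V = 8.
TTR = 8 / 9 = 0.889

0.889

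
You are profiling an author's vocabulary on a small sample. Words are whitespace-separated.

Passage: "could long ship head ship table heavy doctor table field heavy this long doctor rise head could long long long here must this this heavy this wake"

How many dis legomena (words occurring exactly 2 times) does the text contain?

5

Frequencies: long:5, this:4, heavy:3, could:2, ship:2, head:2, table:2, doctor:2, field:1, rise:1, here:1, must:1, wake:1
Words with frequency 2: could, doctor, head, ship, table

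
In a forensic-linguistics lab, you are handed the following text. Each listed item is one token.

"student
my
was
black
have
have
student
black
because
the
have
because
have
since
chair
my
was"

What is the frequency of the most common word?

Frequencies: have:4, student:2, my:2, was:2, black:2, because:2, the:1, since:1, chair:1
Most common: 'have' with frequency 4.

4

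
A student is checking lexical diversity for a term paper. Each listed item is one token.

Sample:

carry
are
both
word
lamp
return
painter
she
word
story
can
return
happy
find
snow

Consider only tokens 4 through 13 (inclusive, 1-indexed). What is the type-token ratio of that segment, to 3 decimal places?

0.800

Segment tokens 4–13: word, lamp, return, painter, she, word, story, can, return, happy
Segment N = 10, segment V = 8.
TTR = 8 / 10 = 0.800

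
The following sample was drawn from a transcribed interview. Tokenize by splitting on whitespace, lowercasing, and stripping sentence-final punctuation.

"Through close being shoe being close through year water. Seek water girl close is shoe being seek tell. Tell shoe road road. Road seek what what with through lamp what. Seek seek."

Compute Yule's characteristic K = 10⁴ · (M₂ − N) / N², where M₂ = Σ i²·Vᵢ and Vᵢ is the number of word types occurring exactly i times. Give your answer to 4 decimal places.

585.9375

Frequencies: seek:5, through:3, close:3, being:3, shoe:3, road:3, what:3, water:2, tell:2, year:1, girl:1, is:1, with:1, lamp:1
N = 32. Frequency spectrum: V_1=5, V_2=2, V_3=6, V_5=1
M₂ = 1²·5 + 2²·2 + 3²·6 + 5²·1 = 92
K = 10000 × (92 − 32) / 32² = 585.9375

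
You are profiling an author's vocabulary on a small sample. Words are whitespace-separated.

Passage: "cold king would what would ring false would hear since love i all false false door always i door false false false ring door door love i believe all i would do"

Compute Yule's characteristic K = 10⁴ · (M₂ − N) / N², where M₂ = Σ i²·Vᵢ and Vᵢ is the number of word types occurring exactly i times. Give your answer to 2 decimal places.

703.13

Frequencies: false:6, would:4, i:4, door:4, ring:2, love:2, all:2, cold:1, king:1, what:1, hear:1, since:1, always:1, believe:1, do:1
N = 32. Frequency spectrum: V_1=8, V_2=3, V_4=3, V_6=1
M₂ = 1²·8 + 2²·3 + 4²·3 + 6²·1 = 104
K = 10000 × (104 − 32) / 32² = 703.13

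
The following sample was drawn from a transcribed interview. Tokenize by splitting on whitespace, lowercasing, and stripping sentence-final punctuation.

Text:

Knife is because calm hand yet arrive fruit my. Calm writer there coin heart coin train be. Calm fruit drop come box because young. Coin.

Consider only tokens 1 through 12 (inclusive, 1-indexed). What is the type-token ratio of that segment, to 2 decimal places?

0.92

Segment tokens 1–12: knife, is, because, calm, hand, yet, arrive, fruit, my, calm, writer, there
Segment N = 12, segment V = 11.
TTR = 11 / 12 = 0.92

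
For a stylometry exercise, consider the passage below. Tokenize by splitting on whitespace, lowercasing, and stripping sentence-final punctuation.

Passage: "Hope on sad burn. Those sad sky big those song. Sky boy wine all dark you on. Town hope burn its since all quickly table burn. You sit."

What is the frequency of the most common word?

3

Frequencies: burn:3, hope:2, on:2, sad:2, those:2, sky:2, all:2, you:2, big:1, song:1, boy:1, wine:1, dark:1, town:1, its:1, since:1, quickly:1, table:1, sit:1
Most common: 'burn' with frequency 3.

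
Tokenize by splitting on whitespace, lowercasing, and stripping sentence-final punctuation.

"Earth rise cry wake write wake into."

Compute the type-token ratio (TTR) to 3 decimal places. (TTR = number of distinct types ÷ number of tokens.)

0.857

N = 7 tokens, V = 6 types.
TTR = V / N = 6 / 7 = 0.857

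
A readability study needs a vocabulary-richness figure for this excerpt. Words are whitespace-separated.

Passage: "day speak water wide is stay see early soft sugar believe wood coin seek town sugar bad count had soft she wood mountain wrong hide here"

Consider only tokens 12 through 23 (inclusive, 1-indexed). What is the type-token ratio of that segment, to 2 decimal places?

0.92

Segment tokens 12–23: wood, coin, seek, town, sugar, bad, count, had, soft, she, wood, mountain
Segment N = 12, segment V = 11.
TTR = 11 / 12 = 0.92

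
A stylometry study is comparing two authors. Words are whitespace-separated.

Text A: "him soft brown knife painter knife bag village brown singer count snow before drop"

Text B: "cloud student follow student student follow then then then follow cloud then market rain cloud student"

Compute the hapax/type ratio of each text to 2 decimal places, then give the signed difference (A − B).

0.50

A: hapax=10, V=12, ratio=0.83
B: hapax=2, V=6, ratio=0.33
Difference = 0.83 − 0.33 = 0.50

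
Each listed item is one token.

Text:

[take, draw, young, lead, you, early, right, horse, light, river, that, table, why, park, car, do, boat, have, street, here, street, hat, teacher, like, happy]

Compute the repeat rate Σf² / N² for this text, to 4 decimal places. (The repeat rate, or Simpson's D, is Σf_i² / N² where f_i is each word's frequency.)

0.0432

Frequencies: street:2, take:1, draw:1, young:1, lead:1, you:1, early:1, right:1, horse:1, light:1, river:1, that:1, table:1, why:1, park:1, car:1, do:1, boat:1, have:1, here:1, … (4 more, each freq 1)
Σf² = 27; N² = 625
Repeat rate = 27 / 625 = 0.0432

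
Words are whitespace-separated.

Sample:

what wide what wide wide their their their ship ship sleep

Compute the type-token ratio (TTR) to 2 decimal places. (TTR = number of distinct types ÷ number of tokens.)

N = 11 tokens, V = 5 types.
TTR = V / N = 5 / 11 = 0.45

0.45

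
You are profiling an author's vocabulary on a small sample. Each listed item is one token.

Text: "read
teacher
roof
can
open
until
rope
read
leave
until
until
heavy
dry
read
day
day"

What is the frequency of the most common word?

3

Frequencies: read:3, until:3, day:2, teacher:1, roof:1, can:1, open:1, rope:1, leave:1, heavy:1, dry:1
Most common: 'read' with frequency 3.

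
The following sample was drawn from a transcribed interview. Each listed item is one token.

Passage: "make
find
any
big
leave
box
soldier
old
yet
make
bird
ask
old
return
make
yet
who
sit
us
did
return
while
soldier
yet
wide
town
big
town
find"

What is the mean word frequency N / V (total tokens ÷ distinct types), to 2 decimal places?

1.53

N = 29 tokens, V = 19 types.
Mean frequency = N / V = 29 / 19 = 1.53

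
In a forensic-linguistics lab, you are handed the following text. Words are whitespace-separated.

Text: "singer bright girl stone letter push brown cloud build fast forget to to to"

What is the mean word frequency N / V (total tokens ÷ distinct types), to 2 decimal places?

1.17

N = 14 tokens, V = 12 types.
Mean frequency = N / V = 14 / 12 = 1.17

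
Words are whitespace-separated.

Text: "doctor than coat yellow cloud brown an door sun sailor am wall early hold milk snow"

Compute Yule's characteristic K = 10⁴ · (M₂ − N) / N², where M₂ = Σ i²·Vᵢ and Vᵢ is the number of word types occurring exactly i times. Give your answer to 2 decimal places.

Frequencies: doctor:1, than:1, coat:1, yellow:1, cloud:1, brown:1, an:1, door:1, sun:1, sailor:1, am:1, wall:1, early:1, hold:1, milk:1, snow:1
N = 16. Frequency spectrum: V_1=16
M₂ = 1²·16 = 16
K = 10000 × (16 − 16) / 16² = 0.00

0.00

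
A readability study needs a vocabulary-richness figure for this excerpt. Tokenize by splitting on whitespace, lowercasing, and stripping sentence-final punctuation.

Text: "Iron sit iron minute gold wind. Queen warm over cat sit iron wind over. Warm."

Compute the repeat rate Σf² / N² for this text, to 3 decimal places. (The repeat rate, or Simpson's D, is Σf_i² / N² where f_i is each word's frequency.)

0.129

Frequencies: iron:3, sit:2, wind:2, warm:2, over:2, minute:1, gold:1, queen:1, cat:1
Σf² = 29; N² = 225
Repeat rate = 29 / 225 = 0.129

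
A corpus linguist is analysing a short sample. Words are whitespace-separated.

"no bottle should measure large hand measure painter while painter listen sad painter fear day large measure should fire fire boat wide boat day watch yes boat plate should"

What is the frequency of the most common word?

Frequencies: should:3, measure:3, painter:3, boat:3, large:2, day:2, fire:2, no:1, bottle:1, hand:1, while:1, listen:1, sad:1, fear:1, wide:1, watch:1, yes:1, plate:1
Most common: 'should' with frequency 3.

3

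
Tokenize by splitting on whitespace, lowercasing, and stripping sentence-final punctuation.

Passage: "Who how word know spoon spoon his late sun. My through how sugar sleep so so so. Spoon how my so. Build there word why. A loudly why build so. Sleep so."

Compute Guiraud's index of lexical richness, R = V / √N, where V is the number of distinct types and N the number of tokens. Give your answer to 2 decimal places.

3.18

N = 32, V = 18.
√N = 5.656854
R = 18 / 5.656854 = 3.18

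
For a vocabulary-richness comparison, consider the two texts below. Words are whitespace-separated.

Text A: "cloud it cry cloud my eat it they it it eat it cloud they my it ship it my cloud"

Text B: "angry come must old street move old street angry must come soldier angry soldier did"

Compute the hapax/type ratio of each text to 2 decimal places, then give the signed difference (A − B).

0.04

A: hapax=2, V=7, ratio=0.29
B: hapax=2, V=8, ratio=0.25
Difference = 0.29 − 0.25 = 0.04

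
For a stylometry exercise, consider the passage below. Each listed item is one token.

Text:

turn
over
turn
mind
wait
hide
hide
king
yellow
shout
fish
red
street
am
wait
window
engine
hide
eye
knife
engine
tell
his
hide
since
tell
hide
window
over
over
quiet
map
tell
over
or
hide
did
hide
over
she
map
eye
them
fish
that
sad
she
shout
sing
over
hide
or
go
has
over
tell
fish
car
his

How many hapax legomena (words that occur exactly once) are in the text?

Frequencies: hide:8, over:7, tell:4, fish:3, turn:2, wait:2, shout:2, window:2, engine:2, eye:2, his:2, map:2, or:2, she:2, mind:1, king:1, yellow:1, red:1, street:1, am:1, … (11 more, each freq 1)
Hapax (freq=1): am, car, did, go, has, king, knife, mind, quiet, red, sad, since, sing, street, that, them, yellow

17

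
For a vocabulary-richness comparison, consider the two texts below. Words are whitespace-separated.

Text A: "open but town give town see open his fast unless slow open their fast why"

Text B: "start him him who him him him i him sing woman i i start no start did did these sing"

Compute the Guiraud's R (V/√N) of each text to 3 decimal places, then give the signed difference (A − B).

A: V=11, N=15, R=2.840
B: V=9, N=20, R=2.012
Difference = 2.840 − 2.012 = 0.828

0.828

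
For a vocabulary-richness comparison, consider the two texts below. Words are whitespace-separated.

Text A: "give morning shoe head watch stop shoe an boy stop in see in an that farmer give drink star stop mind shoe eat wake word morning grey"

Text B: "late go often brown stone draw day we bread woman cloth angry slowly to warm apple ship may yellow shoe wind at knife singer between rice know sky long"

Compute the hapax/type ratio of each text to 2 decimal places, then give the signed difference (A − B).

A: hapax=13, V=19, ratio=0.68
B: hapax=29, V=29, ratio=1.00
Difference = 0.68 − 1.00 = -0.32

-0.32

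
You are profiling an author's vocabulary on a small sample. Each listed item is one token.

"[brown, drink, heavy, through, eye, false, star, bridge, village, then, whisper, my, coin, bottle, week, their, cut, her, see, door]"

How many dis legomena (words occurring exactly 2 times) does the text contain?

0

Frequencies: brown:1, drink:1, heavy:1, through:1, eye:1, false:1, star:1, bridge:1, village:1, then:1, whisper:1, my:1, coin:1, bottle:1, week:1, their:1, cut:1, her:1, see:1, door:1
Words with frequency 2: (none)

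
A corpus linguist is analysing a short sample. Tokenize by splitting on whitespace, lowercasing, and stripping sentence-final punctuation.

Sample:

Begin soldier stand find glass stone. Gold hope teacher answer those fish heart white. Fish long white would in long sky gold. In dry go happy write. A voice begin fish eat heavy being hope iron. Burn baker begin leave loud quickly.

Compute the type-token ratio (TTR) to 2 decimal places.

0.79

N = 42 tokens, V = 33 types.
TTR = V / N = 33 / 42 = 0.79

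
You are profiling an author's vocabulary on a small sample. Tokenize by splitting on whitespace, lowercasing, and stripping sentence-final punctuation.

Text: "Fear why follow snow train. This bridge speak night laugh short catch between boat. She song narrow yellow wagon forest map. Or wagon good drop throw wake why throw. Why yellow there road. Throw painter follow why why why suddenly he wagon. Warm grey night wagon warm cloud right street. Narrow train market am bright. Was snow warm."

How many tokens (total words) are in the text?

Tokens: fear, why, follow, snow, train, this, bridge, speak, night, laugh, short, catch, between, boat, she, song, narrow, yellow, wagon, forest, map, or, wagon, good, drop, throw, wake, why, throw, why, yellow, there, road, throw, painter, follow, why, why, why, suddenly, he, wagon, warm, grey, night, wagon, warm, cloud, right, street, narrow, train, market, am, bright, was, snow, warm
N = 58

58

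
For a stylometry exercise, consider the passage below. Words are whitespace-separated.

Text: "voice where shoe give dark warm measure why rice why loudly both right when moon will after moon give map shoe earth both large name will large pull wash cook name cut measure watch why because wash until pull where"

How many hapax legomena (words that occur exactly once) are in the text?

Frequencies: why:3, where:2, shoe:2, give:2, measure:2, both:2, moon:2, will:2, large:2, name:2, pull:2, wash:2, voice:1, dark:1, warm:1, rice:1, loudly:1, right:1, when:1, after:1, … (7 more, each freq 1)
Hapax (freq=1): after, because, cook, cut, dark, earth, loudly, map, rice, right, until, voice, warm, watch, when

15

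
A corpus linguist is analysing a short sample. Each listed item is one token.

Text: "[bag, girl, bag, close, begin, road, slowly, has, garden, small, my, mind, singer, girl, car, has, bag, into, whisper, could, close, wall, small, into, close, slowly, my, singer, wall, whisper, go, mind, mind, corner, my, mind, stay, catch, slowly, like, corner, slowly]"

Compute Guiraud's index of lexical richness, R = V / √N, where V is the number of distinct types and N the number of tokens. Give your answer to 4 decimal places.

3.3947

N = 42, V = 22.
√N = 6.480741
R = 22 / 6.480741 = 3.3947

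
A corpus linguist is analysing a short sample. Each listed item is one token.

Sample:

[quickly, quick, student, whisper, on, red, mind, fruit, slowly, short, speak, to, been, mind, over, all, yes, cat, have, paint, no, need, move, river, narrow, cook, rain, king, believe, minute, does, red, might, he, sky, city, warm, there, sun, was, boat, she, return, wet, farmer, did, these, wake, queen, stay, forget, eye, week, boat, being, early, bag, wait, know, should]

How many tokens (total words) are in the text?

Tokens: quickly, quick, student, whisper, on, red, mind, fruit, slowly, short, speak, to, been, mind, over, all, yes, cat, have, paint, no, need, move, river, narrow, cook, rain, king, believe, minute, does, red, might, he, sky, city, warm, there, sun, was, boat, she, return, wet, farmer, did, these, wake, queen, stay, forget, eye, week, boat, being, early, bag, wait, know, should
N = 60

60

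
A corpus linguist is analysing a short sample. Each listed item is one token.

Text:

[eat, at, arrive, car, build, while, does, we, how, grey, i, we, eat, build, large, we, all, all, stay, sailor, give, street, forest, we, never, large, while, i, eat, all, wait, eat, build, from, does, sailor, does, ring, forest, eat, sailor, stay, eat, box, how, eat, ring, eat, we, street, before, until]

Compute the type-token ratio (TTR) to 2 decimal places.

0.48

N = 52 tokens, V = 25 types.
TTR = V / N = 25 / 52 = 0.48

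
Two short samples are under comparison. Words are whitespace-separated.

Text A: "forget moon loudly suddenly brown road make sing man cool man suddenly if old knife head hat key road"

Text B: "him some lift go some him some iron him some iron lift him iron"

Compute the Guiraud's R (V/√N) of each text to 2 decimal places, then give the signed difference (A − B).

A: V=16, N=19, R=3.67
B: V=5, N=14, R=1.34
Difference = 3.67 − 1.34 = 2.33

2.33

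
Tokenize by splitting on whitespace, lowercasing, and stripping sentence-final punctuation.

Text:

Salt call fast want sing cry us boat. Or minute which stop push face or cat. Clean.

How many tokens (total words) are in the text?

Tokens: salt, call, fast, want, sing, cry, us, boat, or, minute, which, stop, push, face, or, cat, clean
N = 17

17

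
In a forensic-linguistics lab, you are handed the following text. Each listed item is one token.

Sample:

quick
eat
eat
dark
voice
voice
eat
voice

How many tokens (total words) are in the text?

Tokens: quick, eat, eat, dark, voice, voice, eat, voice
N = 8

8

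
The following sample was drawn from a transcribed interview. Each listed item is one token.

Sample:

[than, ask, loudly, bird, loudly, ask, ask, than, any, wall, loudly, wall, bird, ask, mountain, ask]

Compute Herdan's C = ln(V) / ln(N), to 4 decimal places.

N = 16, V = 7.
ln(V) = 1.945910, ln(N) = 2.772589
C = 1.945910 / 2.772589 = 0.7018

0.7018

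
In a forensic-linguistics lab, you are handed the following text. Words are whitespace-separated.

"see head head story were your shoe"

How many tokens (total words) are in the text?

7

Tokens: see, head, head, story, were, your, shoe
N = 7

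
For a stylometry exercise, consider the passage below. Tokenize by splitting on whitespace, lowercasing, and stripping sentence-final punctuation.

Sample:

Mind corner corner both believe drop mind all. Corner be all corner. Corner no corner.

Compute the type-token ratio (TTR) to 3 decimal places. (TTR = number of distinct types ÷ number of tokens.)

0.533

N = 15 tokens, V = 8 types.
TTR = V / N = 8 / 15 = 0.533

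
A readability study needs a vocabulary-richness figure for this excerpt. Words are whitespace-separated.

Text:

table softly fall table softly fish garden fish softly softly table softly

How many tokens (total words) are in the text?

Tokens: table, softly, fall, table, softly, fish, garden, fish, softly, softly, table, softly
N = 12

12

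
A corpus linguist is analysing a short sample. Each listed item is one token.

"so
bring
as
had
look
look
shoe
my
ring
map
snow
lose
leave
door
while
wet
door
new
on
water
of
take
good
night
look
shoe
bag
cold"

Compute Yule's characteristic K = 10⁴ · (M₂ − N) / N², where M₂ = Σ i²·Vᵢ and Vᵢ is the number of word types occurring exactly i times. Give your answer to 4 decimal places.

Frequencies: look:3, shoe:2, door:2, so:1, bring:1, as:1, had:1, my:1, ring:1, map:1, snow:1, lose:1, leave:1, while:1, wet:1, new:1, on:1, water:1, of:1, take:1, … (4 more, each freq 1)
N = 28. Frequency spectrum: V_1=21, V_2=2, V_3=1
M₂ = 1²·21 + 2²·2 + 3²·1 = 38
K = 10000 × (38 − 28) / 28² = 127.5510

127.5510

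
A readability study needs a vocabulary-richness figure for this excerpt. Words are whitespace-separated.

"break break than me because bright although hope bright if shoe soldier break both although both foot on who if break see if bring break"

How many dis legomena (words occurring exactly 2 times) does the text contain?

3

Frequencies: break:5, if:3, bright:2, although:2, both:2, than:1, me:1, because:1, hope:1, shoe:1, soldier:1, foot:1, on:1, who:1, see:1, bring:1
Words with frequency 2: although, both, bright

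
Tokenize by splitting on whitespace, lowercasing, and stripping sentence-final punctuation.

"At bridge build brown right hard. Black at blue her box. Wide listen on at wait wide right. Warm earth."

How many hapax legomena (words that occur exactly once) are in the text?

Frequencies: at:3, right:2, wide:2, bridge:1, build:1, brown:1, hard:1, black:1, blue:1, her:1, box:1, listen:1, on:1, wait:1, warm:1, earth:1
Hapax (freq=1): black, blue, box, bridge, brown, build, earth, hard, her, listen, on, wait, warm

13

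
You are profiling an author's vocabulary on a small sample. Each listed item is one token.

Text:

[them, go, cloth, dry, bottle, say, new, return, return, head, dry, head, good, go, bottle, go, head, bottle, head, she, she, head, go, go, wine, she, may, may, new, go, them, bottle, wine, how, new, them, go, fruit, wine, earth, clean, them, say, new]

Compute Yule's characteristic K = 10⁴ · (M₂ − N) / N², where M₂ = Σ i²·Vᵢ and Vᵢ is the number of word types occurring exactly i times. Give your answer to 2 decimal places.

609.50

Frequencies: go:7, head:5, them:4, bottle:4, new:4, she:3, wine:3, dry:2, say:2, return:2, may:2, cloth:1, good:1, how:1, fruit:1, earth:1, clean:1
N = 44. Frequency spectrum: V_1=6, V_2=4, V_3=2, V_4=3, V_5=1, V_7=1
M₂ = 1²·6 + 2²·4 + 3²·2 + 4²·3 + 5²·1 + 7²·1 = 162
K = 10000 × (162 − 44) / 44² = 609.50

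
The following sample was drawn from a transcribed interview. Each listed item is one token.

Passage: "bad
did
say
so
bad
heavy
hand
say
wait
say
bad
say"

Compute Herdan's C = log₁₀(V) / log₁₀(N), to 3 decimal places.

0.783

N = 12, V = 7.
log₁₀(V) = 0.845098, log₁₀(N) = 1.079181
C = 0.845098 / 1.079181 = 0.783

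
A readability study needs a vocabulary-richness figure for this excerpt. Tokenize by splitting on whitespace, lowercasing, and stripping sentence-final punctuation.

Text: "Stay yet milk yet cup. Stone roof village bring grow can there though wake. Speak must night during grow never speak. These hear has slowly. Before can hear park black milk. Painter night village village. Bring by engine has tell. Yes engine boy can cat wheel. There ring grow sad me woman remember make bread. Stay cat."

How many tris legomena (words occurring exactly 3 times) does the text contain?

Frequencies: village:3, grow:3, can:3, stay:2, yet:2, milk:2, bring:2, there:2, speak:2, night:2, hear:2, has:2, engine:2, cat:2, cup:1, stone:1, roof:1, though:1, wake:1, must:1, … (20 more, each freq 1)
Words with frequency 3: can, grow, village

3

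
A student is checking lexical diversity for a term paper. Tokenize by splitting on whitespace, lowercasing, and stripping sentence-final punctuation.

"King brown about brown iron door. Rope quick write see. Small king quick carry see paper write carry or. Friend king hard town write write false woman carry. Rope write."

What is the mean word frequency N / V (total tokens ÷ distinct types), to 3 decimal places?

1.667

N = 30 tokens, V = 18 types.
Mean frequency = N / V = 30 / 18 = 1.667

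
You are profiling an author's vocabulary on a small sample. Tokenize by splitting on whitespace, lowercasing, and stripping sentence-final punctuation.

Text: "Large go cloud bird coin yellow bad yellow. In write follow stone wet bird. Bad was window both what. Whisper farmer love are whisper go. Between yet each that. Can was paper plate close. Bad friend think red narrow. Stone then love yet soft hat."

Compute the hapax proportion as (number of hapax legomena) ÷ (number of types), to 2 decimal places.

Frequencies: bad:3, go:2, bird:2, yellow:2, stone:2, was:2, whisper:2, love:2, yet:2, large:1, cloud:1, coin:1, in:1, write:1, follow:1, wet:1, window:1, both:1, what:1, farmer:1, … (15 more, each freq 1)
Hapax count = 26; type count = 35.
Ratio = 26 / 35 = 0.74

0.74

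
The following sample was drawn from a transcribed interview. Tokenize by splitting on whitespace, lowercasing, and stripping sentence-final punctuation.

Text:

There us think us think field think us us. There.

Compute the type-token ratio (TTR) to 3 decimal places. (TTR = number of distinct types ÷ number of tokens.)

0.400

N = 10 tokens, V = 4 types.
TTR = V / N = 4 / 10 = 0.400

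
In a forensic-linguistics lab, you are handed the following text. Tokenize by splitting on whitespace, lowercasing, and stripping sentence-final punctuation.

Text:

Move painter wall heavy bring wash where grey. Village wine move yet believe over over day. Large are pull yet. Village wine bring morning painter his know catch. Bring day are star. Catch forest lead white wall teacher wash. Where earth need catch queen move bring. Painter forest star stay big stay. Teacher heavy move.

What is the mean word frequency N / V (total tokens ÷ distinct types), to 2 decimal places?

N = 55 tokens, V = 31 types.
Mean frequency = N / V = 55 / 31 = 1.77

1.77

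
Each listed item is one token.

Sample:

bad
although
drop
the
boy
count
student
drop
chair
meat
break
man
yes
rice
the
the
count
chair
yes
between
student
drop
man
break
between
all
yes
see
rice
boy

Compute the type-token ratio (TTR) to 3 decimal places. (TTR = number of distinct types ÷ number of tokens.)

N = 30 tokens, V = 16 types.
TTR = V / N = 16 / 30 = 0.533

0.533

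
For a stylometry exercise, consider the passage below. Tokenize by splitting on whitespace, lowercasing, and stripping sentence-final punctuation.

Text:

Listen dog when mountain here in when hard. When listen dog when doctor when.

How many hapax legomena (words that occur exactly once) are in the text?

5

Frequencies: when:5, listen:2, dog:2, mountain:1, here:1, in:1, hard:1, doctor:1
Hapax (freq=1): doctor, hard, here, in, mountain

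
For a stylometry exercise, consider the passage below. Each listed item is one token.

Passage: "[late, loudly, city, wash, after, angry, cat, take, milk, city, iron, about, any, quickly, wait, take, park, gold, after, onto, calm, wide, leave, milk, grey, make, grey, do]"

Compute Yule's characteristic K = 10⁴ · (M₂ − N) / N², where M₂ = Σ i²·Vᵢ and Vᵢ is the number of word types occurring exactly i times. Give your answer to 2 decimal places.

Frequencies: city:2, after:2, take:2, milk:2, grey:2, late:1, loudly:1, wash:1, angry:1, cat:1, iron:1, about:1, any:1, quickly:1, wait:1, park:1, gold:1, onto:1, calm:1, wide:1, … (3 more, each freq 1)
N = 28. Frequency spectrum: V_1=18, V_2=5
M₂ = 1²·18 + 2²·5 = 38
K = 10000 × (38 − 28) / 28² = 127.55

127.55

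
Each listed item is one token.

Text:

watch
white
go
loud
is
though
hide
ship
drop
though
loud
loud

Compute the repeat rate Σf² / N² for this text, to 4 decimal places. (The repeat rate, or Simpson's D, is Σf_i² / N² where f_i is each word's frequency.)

0.1389

Frequencies: loud:3, though:2, watch:1, white:1, go:1, is:1, hide:1, ship:1, drop:1
Σf² = 20; N² = 144
Repeat rate = 20 / 144 = 0.1389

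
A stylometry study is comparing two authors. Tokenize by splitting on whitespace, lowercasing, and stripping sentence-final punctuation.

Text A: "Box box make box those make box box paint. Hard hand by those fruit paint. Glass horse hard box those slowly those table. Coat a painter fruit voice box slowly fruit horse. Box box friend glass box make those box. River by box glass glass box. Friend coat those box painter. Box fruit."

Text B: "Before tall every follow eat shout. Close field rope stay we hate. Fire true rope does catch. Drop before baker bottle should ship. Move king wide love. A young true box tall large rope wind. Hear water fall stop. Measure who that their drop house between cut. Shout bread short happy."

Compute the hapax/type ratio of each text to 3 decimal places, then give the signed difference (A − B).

-0.586

A: hapax=5, V=18, ratio=0.278
B: hapax=38, V=44, ratio=0.864
Difference = 0.278 − 0.864 = -0.586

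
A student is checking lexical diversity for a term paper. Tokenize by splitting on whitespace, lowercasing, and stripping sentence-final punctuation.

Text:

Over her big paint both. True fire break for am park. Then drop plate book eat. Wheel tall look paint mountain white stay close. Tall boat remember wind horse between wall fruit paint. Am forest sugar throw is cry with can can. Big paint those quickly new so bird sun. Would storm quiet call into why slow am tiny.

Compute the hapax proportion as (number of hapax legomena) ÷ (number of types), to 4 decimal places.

Frequencies: paint:4, am:3, big:2, tall:2, can:2, over:1, her:1, both:1, true:1, fire:1, break:1, for:1, park:1, then:1, drop:1, plate:1, book:1, eat:1, wheel:1, look:1, … (31 more, each freq 1)
Hapax count = 46; type count = 51.
Ratio = 46 / 51 = 0.9020

0.9020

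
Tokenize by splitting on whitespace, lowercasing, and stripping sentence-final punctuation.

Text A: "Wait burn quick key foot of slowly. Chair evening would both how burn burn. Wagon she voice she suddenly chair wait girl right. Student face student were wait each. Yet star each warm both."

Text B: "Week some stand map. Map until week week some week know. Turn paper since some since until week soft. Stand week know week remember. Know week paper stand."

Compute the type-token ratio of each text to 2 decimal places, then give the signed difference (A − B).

TTR(A) = 25/34 = 0.74
TTR(B) = 11/28 = 0.39
Difference = 0.74 − 0.39 = 0.35

0.35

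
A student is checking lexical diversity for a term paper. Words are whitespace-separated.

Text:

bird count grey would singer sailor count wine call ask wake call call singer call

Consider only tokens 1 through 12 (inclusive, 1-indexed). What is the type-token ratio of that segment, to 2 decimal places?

0.83

Segment tokens 1–12: bird, count, grey, would, singer, sailor, count, wine, call, ask, wake, call
Segment N = 12, segment V = 10.
TTR = 10 / 12 = 0.83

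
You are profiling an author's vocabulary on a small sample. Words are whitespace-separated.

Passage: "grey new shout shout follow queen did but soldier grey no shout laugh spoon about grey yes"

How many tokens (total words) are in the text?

17

Tokens: grey, new, shout, shout, follow, queen, did, but, soldier, grey, no, shout, laugh, spoon, about, grey, yes
N = 17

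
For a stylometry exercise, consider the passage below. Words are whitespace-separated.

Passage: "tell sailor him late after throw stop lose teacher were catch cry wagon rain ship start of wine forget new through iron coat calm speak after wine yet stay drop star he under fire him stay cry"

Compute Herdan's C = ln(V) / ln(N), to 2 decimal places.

0.96

N = 37, V = 32.
ln(V) = 3.465736, ln(N) = 3.610918
C = 3.465736 / 3.610918 = 0.96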